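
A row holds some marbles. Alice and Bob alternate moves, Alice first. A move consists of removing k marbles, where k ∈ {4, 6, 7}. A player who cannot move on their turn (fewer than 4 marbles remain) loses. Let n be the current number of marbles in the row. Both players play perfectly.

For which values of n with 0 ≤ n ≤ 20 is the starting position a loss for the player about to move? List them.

Use the standard recursion: the mover loses at a terminal position; elsewhere, the mover wins exactly when some move hands the opponent an L position.
n=0: no move → L
n=1: no move → L
n=2: no move → L
n=3: no move → L
n=4: →0(L), so W
n=5: →1(L), so W
n=6: →2(L), so W
n=7: →3(L), so W
n=8: →2(L), so W
n=9: →3(L), so W
n=10: →3(L), so W
n=11: →7(W), 5(W), 4(W) — all W, so L
n=12: →8(W), 6(W), 5(W) — all W, so L
n=13: →9(W), 7(W), 6(W) — all W, so L
n=14: →10(W), 8(W), 7(W) — all W, so L
n=15: →11(L), so W
n=16: →12(L), so W
n=17: →13(L), so W
n=18: →14(L), so W
n=19: →13(L), so W
n=20: →14(L), so W
The losing starting values of n are exactly the entries labelled L in this table (8 of them).

0, 1, 2, 3, 11, 12, 13, 14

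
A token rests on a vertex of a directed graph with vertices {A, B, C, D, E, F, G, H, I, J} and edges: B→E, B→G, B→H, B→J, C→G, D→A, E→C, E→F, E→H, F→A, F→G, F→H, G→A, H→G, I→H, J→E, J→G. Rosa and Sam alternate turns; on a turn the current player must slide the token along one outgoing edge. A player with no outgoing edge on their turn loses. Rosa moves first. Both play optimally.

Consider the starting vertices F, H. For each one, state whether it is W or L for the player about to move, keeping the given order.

Use the standard recursion: the mover loses at a terminal position; elsewhere, the mover wins exactly when some move hands the opponent an L position.
Every edge goes from a vertex to one that appears earlier in the order A, G, H, F, C, E, J, B, D, I, so processing vertices in that order labels each vertex after all of its successors.
A: no outgoing edge → L
G: can move to A, which is L ⇒ W
H: the only move is to G(W), a W ⇒ L
F: can move to H, which is L ⇒ W
C: the only move is to G(W), a W ⇒ L
E: can move to C, which is L ⇒ W
J: moves to E(W), G(W); every one is W ⇒ L
B: can move to J, which is L ⇒ W
D: can move to A, which is L ⇒ W
I: can move to H, which is L ⇒ W

F: W, H: L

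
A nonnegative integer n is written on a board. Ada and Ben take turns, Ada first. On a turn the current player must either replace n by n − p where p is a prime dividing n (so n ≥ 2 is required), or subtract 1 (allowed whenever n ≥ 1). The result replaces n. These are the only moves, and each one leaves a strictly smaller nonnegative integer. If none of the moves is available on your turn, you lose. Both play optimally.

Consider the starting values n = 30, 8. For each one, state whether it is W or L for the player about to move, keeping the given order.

30: W, 8: L

Work bottom-up. With no move the player to move loses. Otherwise the position is W if at least one move leads to an L position for the opponent, and L if every move leads to a W.
n=0: no move → L
n=1: reaches L-position 0 → W
n=2: reaches L-position 0 → W
n=3: reaches L-position 0 → W
n=4: only reaches 2(W), 3(W), all W → L
n=5: reaches L-position 0 → W
n=6: reaches L-position 4 → W
n=7: reaches L-position 0 → W
n=8: only reaches 6(W), 7(W), all W → L
n=9: reaches L-position 8 → W
n=10: reaches L-position 8 → W
n=11: reaches L-position 0 → W
n=12: only reaches 9(W), 10(W), 11(W), all W → L
n=13: reaches L-position 0 → W
n=14: reaches L-position 12 → W
n=15: reaches L-position 12 → W
n=16: only reaches 14(W), 15(W), all W → L
n=17: reaches L-position 0 → W
n=18: reaches L-position 16 → W
n=19: reaches L-position 0 → W
n=20: only reaches 15(W), 18(W), 19(W), all W → L
n=21: reaches L-position 20 → W
n=22: reaches L-position 20 → W
n=23: reaches L-position 0 → W
n=24: only reaches 21(W), 22(W), 23(W), all W → L
n=25: reaches L-position 20 → W
n=26: reaches L-position 24 → W
n=27: reaches L-position 24 → W
n=28: only reaches 21(W), 26(W), 27(W), all W → L
n=29: reaches L-position 0 → W
n=30: reaches L-position 28 → W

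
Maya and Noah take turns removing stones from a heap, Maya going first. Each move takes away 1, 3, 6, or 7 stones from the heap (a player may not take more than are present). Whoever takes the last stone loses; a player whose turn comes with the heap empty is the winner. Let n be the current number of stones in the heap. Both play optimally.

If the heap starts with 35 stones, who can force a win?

Label each position W (a win for the player to move) or L (a loss). A position with no legal move is W; any other position is W exactly when some move reaches an L, and L when every move reaches a W.
n=0: no move; the opponent has just taken the last stone and therefore loses → W
n=1: →0(W) only, which is W, so L
n=2: →1(L), so W
n=3: →2(W), 0(W) — all W, so L
n=4: →3(L), so W
n=5: →4(W), 2(W) — all W, so L
n=6: →5(L), so W
n=7: →1(L), so W
n=8: →5(L), so W
n=9: →3(L), so W
n=10: →3(L), so W
n=11: →5(L), so W
n=12: →5(L), so W
n=13: →12(W), 10(W), 7(W), 6(W) — all W, so L
n=14: →13(L), so W
n=15: →14(W), 12(W), 9(W), 8(W) — all W, so L
n=16: →15(L), so W
n=17: →16(W), 14(W), 11(W), 10(W) — all W, so L
n=18: →17(L), so W
n=19: →13(L), so W
n=20: →17(L), so W
n=21: →15(L), so W
n=22: →15(L), so W
n=23: →17(L), so W
n=24: →17(L), so W
n=25: →24(W), 22(W), 19(W), 18(W) — all W, so L
n=26: →25(L), so W
n=27: →26(W), 24(W), 21(W), 20(W) — all W, so L
n=28: →27(L), so W
n=29: →28(W), 26(W), 23(W), 22(W) — all W, so L
n=30: →29(L), so W
n=31: →25(L), so W
n=32: →29(L), so W
n=33: →27(L), so W
n=34: →27(L), so W
n=35: →29(L), so W
From 35 Maya can remove 6, leaving 29, reaching an L position.

Maya wins.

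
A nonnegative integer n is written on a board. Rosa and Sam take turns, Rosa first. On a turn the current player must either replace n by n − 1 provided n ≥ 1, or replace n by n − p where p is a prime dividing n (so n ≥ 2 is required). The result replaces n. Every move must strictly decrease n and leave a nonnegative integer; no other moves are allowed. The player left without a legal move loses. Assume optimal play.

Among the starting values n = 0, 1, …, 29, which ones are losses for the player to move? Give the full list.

0, 4, 8, 12, 16, 20, 24, 28

Use the standard recursion: the mover loses at a terminal position; elsewhere, the mover wins exactly when some move hands the opponent an L position.
n=0: no move → L
n=1: can move to 0, which is L ⇒ W
n=2: can move to 0, which is L ⇒ W
n=3: can move to 0, which is L ⇒ W
n=4: moves to 2(W), 3(W); every one is W ⇒ L
n=5: can move to 0, which is L ⇒ W
n=6: can move to 4, which is L ⇒ W
n=7: can move to 0, which is L ⇒ W
n=8: moves to 6(W), 7(W); every one is W ⇒ L
n=9: can move to 8, which is L ⇒ W
n=10: can move to 8, which is L ⇒ W
n=11: can move to 0, which is L ⇒ W
n=12: moves to 9(W), 10(W), 11(W); every one is W ⇒ L
n=13: can move to 0, which is L ⇒ W
n=14: can move to 12, which is L ⇒ W
n=15: can move to 12, which is L ⇒ W
n=16: moves to 14(W), 15(W); every one is W ⇒ L
n=17: can move to 0, which is L ⇒ W
n=18: can move to 16, which is L ⇒ W
n=19: can move to 0, which is L ⇒ W
n=20: moves to 15(W), 18(W), 19(W); every one is W ⇒ L
n=21: can move to 20, which is L ⇒ W
n=22: can move to 20, which is L ⇒ W
n=23: can move to 0, which is L ⇒ W
n=24: moves to 21(W), 22(W), 23(W); every one is W ⇒ L
n=25: can move to 20, which is L ⇒ W
n=26: can move to 24, which is L ⇒ W
n=27: can move to 24, which is L ⇒ W
n=28: moves to 21(W), 26(W), 27(W); every one is W ⇒ L
n=29: can move to 0, which is L ⇒ W
The losing starting values of n are exactly the entries labelled L in this table (8 of them).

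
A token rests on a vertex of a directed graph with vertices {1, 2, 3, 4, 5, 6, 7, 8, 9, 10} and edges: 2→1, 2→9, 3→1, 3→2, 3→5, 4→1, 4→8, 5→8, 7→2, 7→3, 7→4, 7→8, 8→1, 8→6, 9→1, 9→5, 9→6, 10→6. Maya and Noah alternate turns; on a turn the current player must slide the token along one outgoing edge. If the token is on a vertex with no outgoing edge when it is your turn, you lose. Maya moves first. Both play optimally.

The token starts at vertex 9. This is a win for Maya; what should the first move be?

Label each position W (a win for the player to move) or L (a loss). A position with no legal move is L; any other position is W exactly when some move reaches an L, and L when every move reaches a W.
Every edge goes from a vertex to one that appears earlier in the order 1, 6, 8, 5, 9, 10, 4, 2, 3, 7, so processing vertices in that order labels each vertex after all of its successors.
1: no outgoing edge → L
6: no outgoing edge → L
8: W (go to 6, an L position)
5: L (sole option 8(W) is W)
9: W (go to 5, an L position)
10: W (go to 6, an L position)
4: W (go to 1, an L position)
2: W (go to 1, an L position)
3: W (go to 5, an L position)
7: L (options 3(W), 2(W), 4(W), 8(W) are all W)
From 9, the L positions reachable in one move are: 5, 6, 1. Any move reaching one of these is winning.

Move to 5.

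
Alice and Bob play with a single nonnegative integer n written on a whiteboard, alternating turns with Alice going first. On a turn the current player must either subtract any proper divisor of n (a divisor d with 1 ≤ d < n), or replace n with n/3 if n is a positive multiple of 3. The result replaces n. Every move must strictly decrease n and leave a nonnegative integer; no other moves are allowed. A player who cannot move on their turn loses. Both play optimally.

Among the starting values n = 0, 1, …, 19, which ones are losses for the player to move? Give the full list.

Compute win/loss labels from the base case upward. A position with no move is L. Any other position is W if it can reach an L in one move, else L.
n=0: no move → L
n=1: no move → L
n=2: can move to 1, which is L ⇒ W
n=3: can move to 1, which is L ⇒ W
n=4: moves to 2(W), 3(W); every one is W ⇒ L
n=5: can move to 4, which is L ⇒ W
n=6: can move to 4, which is L ⇒ W
n=7: the only move is to 6(W), a W ⇒ L
n=8: can move to 4, which is L ⇒ W
n=9: moves to 3(W), 6(W), 8(W); every one is W ⇒ L
n=10: can move to 9, which is L ⇒ W
n=11: the only move is to 10(W), a W ⇒ L
n=12: can move to 4, which is L ⇒ W
n=13: the only move is to 12(W), a W ⇒ L
n=14: can move to 7, which is L ⇒ W
n=15: moves to 5(W), 10(W), 12(W), 14(W); every one is W ⇒ L
n=16: can move to 15, which is L ⇒ W
n=17: the only move is to 16(W), a W ⇒ L
n=18: can move to 9, which is L ⇒ W
n=19: the only move is to 18(W), a W ⇒ L
The losing starting values of n are exactly the entries labelled L in this table (10 of them).

0, 1, 4, 7, 9, 11, 13, 15, 17, 19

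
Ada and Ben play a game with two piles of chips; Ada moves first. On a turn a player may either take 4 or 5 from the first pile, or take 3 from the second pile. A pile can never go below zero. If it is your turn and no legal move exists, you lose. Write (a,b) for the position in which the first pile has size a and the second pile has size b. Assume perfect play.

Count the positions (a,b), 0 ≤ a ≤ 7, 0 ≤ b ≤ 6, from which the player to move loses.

28

Label each position W (a win for the player to move) or L (a loss). A position with no legal move is L; any other position is W exactly when some move reaches an L, and L when every move reaches a W.
Every move lowers a or b (never raises either), so fill the grid row by row in increasing a, and left to right within a row: each cell's successors are then already labelled.
      b=0  b=1  b=2  b=3  b=4  b=5  b=6
a=0:    L    L    L    W    W    W    L
a=1:    L    L    L    W    W    W    L
a=2:    L    L    L    W    W    W    L
a=3:    L    L    L    W    W    W    L
a=4:    W    W    W    L    L    L    W
a=5:    W    W    W    L    L    L    W
a=6:    W    W    W    L    L    L    W
a=7:    W    W    W    L    L    L    W
Cells with no legal move (terminal, hence L): (0,0), (0,1), (0,2), (1,0), (1,1), (1,2), (2,0), (2,1), (2,2), (3,0), (3,1), (3,2).
The remaining L cells, each justified by listing all of its moves:
(0,6): the only move is to (0,3)(W), a W ⇒ L
(1,6): the only move is to (1,3)(W), a W ⇒ L
(2,6): the only move is to (2,3)(W), a W ⇒ L
(3,6): the only move is to (3,3)(W), a W ⇒ L
(4,3): moves to (0,3)(W), (4,0)(W); every one is W ⇒ L
(4,4): moves to (0,4)(W), (4,1)(W); every one is W ⇒ L
(4,5): moves to (0,5)(W), (4,2)(W); every one is W ⇒ L
(5,3): moves to (1,3)(W), (0,3)(W), (5,0)(W); every one is W ⇒ L
(5,4): moves to (1,4)(W), (0,4)(W), (5,1)(W); every one is W ⇒ L
(5,5): moves to (1,5)(W), (0,5)(W), (5,2)(W); every one is W ⇒ L
(6,3): moves to (2,3)(W), (1,3)(W), (6,0)(W); every one is W ⇒ L
(6,4): moves to (2,4)(W), (1,4)(W), (6,1)(W); every one is W ⇒ L
(6,5): moves to (2,5)(W), (1,5)(W), (6,2)(W); every one is W ⇒ L
(7,3): moves to (3,3)(W), (2,3)(W), (7,0)(W); every one is W ⇒ L
(7,4): moves to (3,4)(W), (2,4)(W), (7,1)(W); every one is W ⇒ L
(7,5): moves to (3,5)(W), (2,5)(W), (7,2)(W); every one is W ⇒ L
Every other cell has at least one move into one of the L cells above, so it is W.
L cells per row: a=0: 4, a=1: 4, a=2: 4, a=3: 4, a=4: 3, a=5: 3, a=6: 3, a=7: 3; total 28.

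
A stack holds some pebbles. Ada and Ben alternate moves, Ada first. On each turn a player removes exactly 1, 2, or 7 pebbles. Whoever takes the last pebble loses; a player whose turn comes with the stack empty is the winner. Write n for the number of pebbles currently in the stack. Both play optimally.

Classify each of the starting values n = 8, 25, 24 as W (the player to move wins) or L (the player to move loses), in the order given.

Classify positions by backward induction: terminal positions (no move available) are W. From any other position, the mover wins iff some move reaches an L.
n=0: no move; the opponent has just taken the last pebble and therefore loses → W
n=1: the only move is to 0(W), a W ⇒ L
n=2: can move to 1, which is L ⇒ W
n=3: can move to 1, which is L ⇒ W
n=4: moves to 3(W), 2(W); every one is W ⇒ L
n=5: can move to 4, which is L ⇒ W
n=6: can move to 4, which is L ⇒ W
n=7: moves to 6(W), 5(W), 0(W); every one is W ⇒ L
n=8: can move to 7, which is L ⇒ W
n=9: can move to 7, which is L ⇒ W
n=10: moves to 9(W), 8(W), 3(W); every one is W ⇒ L
n=11: can move to 10, which is L ⇒ W
n=12: can move to 10, which is L ⇒ W
n=13: moves to 12(W), 11(W), 6(W); every one is W ⇒ L
n=14: can move to 13, which is L ⇒ W
n=15: can move to 13, which is L ⇒ W
n=16: moves to 15(W), 14(W), 9(W); every one is W ⇒ L
n=17: can move to 16, which is L ⇒ W
n=18: can move to 16, which is L ⇒ W
n=19: moves to 18(W), 17(W), 12(W); every one is W ⇒ L
n=20: can move to 19, which is L ⇒ W
n=21: can move to 19, which is L ⇒ W
n=22: moves to 21(W), 20(W), 15(W); every one is W ⇒ L
n=23: can move to 22, which is L ⇒ W
n=24: can move to 22, which is L ⇒ W
n=25: moves to 24(W), 23(W), 18(W); every one is W ⇒ L

8: W, 25: L, 24: W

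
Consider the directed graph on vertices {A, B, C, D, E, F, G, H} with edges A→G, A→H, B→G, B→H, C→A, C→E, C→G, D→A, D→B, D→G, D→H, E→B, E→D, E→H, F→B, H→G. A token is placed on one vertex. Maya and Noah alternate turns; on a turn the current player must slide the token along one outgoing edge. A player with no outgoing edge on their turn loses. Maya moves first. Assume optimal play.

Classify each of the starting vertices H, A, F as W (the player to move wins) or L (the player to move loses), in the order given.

Use the standard recursion: the mover loses at a terminal position; elsewhere, the mover wins exactly when some move hands the opponent an L position.
Every edge goes from a vertex to one that appears earlier in the order G, H, A, B, D, F, E, C, so processing vertices in that order labels each vertex after all of its successors.
G: no outgoing edge → L
H: →G(L), so W
A: →G(L), so W
B: →G(L), so W
D: →G(L), so W
F: →B(W) only, which is W, so L
E: →D(W), B(W), H(W) — all W, so L
C: →E(L), so W

H: W, A: W, F: L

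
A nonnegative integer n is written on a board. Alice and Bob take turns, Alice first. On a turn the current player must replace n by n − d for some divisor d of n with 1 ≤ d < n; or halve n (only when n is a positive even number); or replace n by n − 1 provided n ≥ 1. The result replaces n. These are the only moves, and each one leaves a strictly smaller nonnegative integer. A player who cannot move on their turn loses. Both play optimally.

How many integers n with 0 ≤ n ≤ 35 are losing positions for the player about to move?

Work bottom-up. With no move the player to move loses. Otherwise the position is W if at least one move leads to an L position for the opponent, and L if every move leads to a W.
n=0: no move → L
n=1: reaches L-position 0 → W
n=2: only reaches 1(W), which is W → L
n=3: reaches L-position 2 → W
n=4: reaches L-position 2 → W
n=5: only reaches 4(W), which is W → L
n=6: reaches L-position 5 → W
n=7: only reaches 6(W), which is W → L
n=8: reaches L-position 7 → W
n=9: only reaches 6(W), 8(W), all W → L
n=10: reaches L-position 5 → W
n=11: only reaches 10(W), which is W → L
n=12: reaches L-position 9 → W
n=13: only reaches 12(W), which is W → L
n=14: reaches L-position 7 → W
n=15: only reaches 10(W), 12(W), 14(W), all W → L
n=16: reaches L-position 15 → W
n=17: only reaches 16(W), which is W → L
n=18: reaches L-position 9 → W
n=19: only reaches 18(W), which is W → L
n=20: reaches L-position 15 → W
n=21: only reaches 14(W), 18(W), 20(W), all W → L
n=22: reaches L-position 11 → W
n=23: only reaches 22(W), which is W → L
n=24: reaches L-position 21 → W
n=25: only reaches 20(W), 24(W), all W → L
n=26: reaches L-position 13 → W
n=27: only reaches 18(W), 24(W), 26(W), all W → L
n=28: reaches L-position 21 → W
n=29: only reaches 28(W), which is W → L
n=30: reaches L-position 15 → W
n=31: only reaches 30(W), which is W → L
n=32: reaches L-position 31 → W
n=33: only reaches 22(W), 30(W), 32(W), all W → L
n=34: reaches L-position 17 → W
n=35: only reaches 28(W), 30(W), 34(W), all W → L
L entries with 0 ≤ n ≤ 35: n = 0, 2, 5, 7, 9, 11, 13, 15, 17, 19, 21, 23, 25, 27, 29, 31, 33, 35; that makes 18.

18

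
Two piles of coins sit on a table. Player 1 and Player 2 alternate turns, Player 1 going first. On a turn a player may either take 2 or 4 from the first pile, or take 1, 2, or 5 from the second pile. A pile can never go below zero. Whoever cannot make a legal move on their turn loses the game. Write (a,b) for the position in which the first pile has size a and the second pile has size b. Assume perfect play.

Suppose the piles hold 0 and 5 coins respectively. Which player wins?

Player 1 wins.

Compute win/loss labels from the base case upward. A position with no move is L. Any other position is W if it can reach an L in one move, else L.
No move ever increases a pile, so every position that can arise here has a ≤ 0 and b ≤ 5; it is enough to label the cells with 0 ≤ a ≤ 0 and 0 ≤ b ≤ 5.
Every move lowers a or b (never raises either), so fill the grid row by row in increasing a, and left to right within a row: each cell's successors are then already labelled.
      b=0  b=1  b=2  b=3  b=4  b=5
a=0:    L    W    W    L    W    W
Cells with no legal move (terminal, hence L): (0,0).
The remaining L cells, each justified by listing all of its moves:
(0,3): moves to (0,2)(W), (0,1)(W); every one is W ⇒ L
Every other cell has at least one move into one of the L cells above, so it is W.
The starting position (0,5) is W: Player 1 should move to (0,3), handing over an L position.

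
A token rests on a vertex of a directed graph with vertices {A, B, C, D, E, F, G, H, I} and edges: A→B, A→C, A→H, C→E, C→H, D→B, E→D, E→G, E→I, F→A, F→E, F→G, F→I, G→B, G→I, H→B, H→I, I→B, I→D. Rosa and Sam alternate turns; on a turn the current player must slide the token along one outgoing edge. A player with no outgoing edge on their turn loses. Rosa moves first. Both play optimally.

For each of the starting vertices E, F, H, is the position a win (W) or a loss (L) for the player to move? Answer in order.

Compute win/loss labels from the base case upward. A position with no move is L. Any other position is W if it can reach an L in one move, else L.
Every edge goes from a vertex to one that appears earlier in the order B, D, I, G, H, E, C, A, F, so processing vertices in that order labels each vertex after all of its successors.
B: no outgoing edge → L
D: →B(L), so W
I: →B(L), so W
G: →B(L), so W
H: →B(L), so W
E: →G(W), I(W), D(W) — all W, so L
C: →E(L), so W
A: →B(L), so W
F: →E(L), so W

E: L, F: W, H: W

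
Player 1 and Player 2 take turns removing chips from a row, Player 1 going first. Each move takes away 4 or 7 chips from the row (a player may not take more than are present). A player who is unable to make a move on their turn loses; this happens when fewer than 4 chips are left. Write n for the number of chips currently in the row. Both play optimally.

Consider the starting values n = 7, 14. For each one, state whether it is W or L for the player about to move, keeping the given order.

7: W, 14: L

Build the W/L table. Terminal = L. A non-terminal position is W if it has a move to some L; otherwise it is L.
n=0: no move → L
n=1: no move → L
n=2: no move → L
n=3: no move → L
n=4: can move to 0, which is L ⇒ W
n=5: can move to 1, which is L ⇒ W
n=6: can move to 2, which is L ⇒ W
n=7: can move to 3, which is L ⇒ W
n=8: can move to 1, which is L ⇒ W
n=9: can move to 2, which is L ⇒ W
n=10: can move to 3, which is L ⇒ W
n=11: moves to 7(W), 4(W); every one is W ⇒ L
n=12: moves to 8(W), 5(W); every one is W ⇒ L
n=13: moves to 9(W), 6(W); every one is W ⇒ L
n=14: moves to 10(W), 7(W); every one is W ⇒ L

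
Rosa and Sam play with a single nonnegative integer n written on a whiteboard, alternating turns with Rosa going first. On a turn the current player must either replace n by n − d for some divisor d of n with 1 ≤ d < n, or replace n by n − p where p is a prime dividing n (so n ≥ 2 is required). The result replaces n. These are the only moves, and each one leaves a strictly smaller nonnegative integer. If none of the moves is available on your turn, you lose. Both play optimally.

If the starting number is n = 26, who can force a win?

Sam wins.

Compute win/loss labels from the base case upward. A position with no move is L. Any other position is W if it can reach an L in one move, else L.
n=0: no move → L
n=1: no move → L
n=2: →0(L), so W
n=3: →0(L), so W
n=4: →2(W), 3(W) — all W, so L
n=5: →0(L), so W
n=6: →4(L), so W
n=7: →0(L), so W
n=8: →4(L), so W
n=9: →6(W), 8(W) — all W, so L
n=10: →9(L), so W
n=11: →0(L), so W
n=12: →9(L), so W
n=13: →0(L), so W
n=14: →7(W), 12(W), 13(W) — all W, so L
n=15: →14(L), so W
n=16: →14(L), so W
n=17: →0(L), so W
n=18: →9(L), so W
n=19: →0(L), so W
n=20: →10(W), 15(W), 16(W), 18(W), 19(W) — all W, so L
n=21: →14(L), so W
n=22: →20(L), so W
n=23: →0(L), so W
n=24: →20(L), so W
n=25: →20(L), so W
n=26: →13(W), 24(W), 25(W) — all W, so L
The starting position 26 is L: whatever Rosa does, the opponent receives a W position.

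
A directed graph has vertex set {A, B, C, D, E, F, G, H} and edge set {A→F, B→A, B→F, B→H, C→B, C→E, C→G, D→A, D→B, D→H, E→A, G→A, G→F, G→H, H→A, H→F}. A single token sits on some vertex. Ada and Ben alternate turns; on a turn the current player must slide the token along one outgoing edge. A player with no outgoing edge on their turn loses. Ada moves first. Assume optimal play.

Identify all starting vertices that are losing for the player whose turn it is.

Classify positions by backward induction: terminal positions (no move available) are L. From any other position, the mover wins iff some move reaches an L.
Every edge goes from a vertex to one that appears earlier in the order F, A, H, B, D, E, G, C, so processing vertices in that order labels each vertex after all of its successors.
F: no outgoing edge → L
A: reaches L-position F → W
H: reaches L-position F → W
B: reaches L-position F → W
D: only reaches B(W), H(W), A(W), all W → L
E: only reaches A(W), which is W → L
G: reaches L-position F → W
C: reaches L-position E → W
Reading off the rows marked L gives the requested list; there are 3 such vertices.

D, E, F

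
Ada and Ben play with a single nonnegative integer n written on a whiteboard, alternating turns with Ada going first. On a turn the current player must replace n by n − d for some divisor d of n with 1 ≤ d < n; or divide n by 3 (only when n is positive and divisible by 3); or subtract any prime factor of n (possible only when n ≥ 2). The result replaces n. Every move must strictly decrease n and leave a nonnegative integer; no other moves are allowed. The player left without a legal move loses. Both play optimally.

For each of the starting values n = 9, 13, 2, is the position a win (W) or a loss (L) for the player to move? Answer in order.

9: L, 13: W, 2: W

Label each position W (a win for the player to move) or L (a loss). A position with no legal move is L; any other position is W exactly when some move reaches an L, and L when every move reaches a W.
n=0: no move → L
n=1: no move → L
n=2: can move to 0, which is L ⇒ W
n=3: can move to 0, which is L ⇒ W
n=4: moves to 2(W), 3(W); every one is W ⇒ L
n=5: can move to 0, which is L ⇒ W
n=6: can move to 4, which is L ⇒ W
n=7: can move to 0, which is L ⇒ W
n=8: can move to 4, which is L ⇒ W
n=9: moves to 3(W), 6(W), 8(W); every one is W ⇒ L
n=10: can move to 9, which is L ⇒ W
n=11: can move to 0, which is L ⇒ W
n=12: can move to 4, which is L ⇒ W
n=13: can move to 0, which is L ⇒ W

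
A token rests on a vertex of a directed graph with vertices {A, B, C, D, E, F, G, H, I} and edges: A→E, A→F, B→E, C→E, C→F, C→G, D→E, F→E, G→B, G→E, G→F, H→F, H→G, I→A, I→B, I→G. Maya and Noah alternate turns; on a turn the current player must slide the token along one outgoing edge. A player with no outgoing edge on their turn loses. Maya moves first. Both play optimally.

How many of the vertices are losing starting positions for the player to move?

Positions with no move are L. A position that does have a move is losing for the player to move precisely when every available move leads to a winning position for the opponent. Fill in the labels:
Every edge goes from a vertex to one that appears earlier in the order E, B, F, G, C, H, A, I, D, so processing vertices in that order labels each vertex after all of its successors.
E: no outgoing edge → L
B: can move to E, which is L ⇒ W
F: can move to E, which is L ⇒ W
G: can move to E, which is L ⇒ W
C: can move to E, which is L ⇒ W
H: moves to G(W), F(W); every one is W ⇒ L
A: can move to E, which is L ⇒ W
I: moves to A(W), G(W), B(W); every one is W ⇒ L
D: can move to E, which is L ⇒ W
The L vertices are E, H, I; that is 3 in all.

3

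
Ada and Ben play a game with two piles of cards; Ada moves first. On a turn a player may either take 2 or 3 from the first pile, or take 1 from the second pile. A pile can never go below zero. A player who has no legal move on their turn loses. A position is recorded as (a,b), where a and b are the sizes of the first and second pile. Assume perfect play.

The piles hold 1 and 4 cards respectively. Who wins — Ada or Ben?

Ben wins.

Positions with no move are L. A position that does have a move is losing for the player to move precisely when every available move leads to a winning position for the opponent. Fill in the labels:
No move ever increases a pile, so every position that can arise here has a ≤ 1 and b ≤ 4; it is enough to label the cells with 0 ≤ a ≤ 1 and 0 ≤ b ≤ 4.
Every move lowers a or b (never raises either), so fill the grid row by row in increasing a, and left to right within a row: each cell's successors are then already labelled.
      b=0  b=1  b=2  b=3  b=4
a=0:    L    W    L    W    L
a=1:    L    W    L    W    L
Cells with no legal move (terminal, hence L): (0,0), (1,0).
The remaining L cells, each justified by listing all of its moves:
(0,2): the only move is to (0,1)(W), a W ⇒ L
(0,4): the only move is to (0,3)(W), a W ⇒ L
(1,2): the only move is to (1,1)(W), a W ⇒ L
(1,4): the only move is to (1,3)(W), a W ⇒ L
Every other cell has at least one move into one of the L cells above, so it is W.
The starting position (1,4) is L: whatever Ada does, the opponent receives a W position.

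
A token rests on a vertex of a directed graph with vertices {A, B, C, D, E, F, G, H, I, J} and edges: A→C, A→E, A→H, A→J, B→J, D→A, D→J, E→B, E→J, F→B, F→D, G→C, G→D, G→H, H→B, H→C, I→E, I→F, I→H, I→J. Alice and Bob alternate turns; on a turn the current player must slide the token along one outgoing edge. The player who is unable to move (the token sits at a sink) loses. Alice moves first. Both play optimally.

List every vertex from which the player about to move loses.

Classify positions by backward induction: terminal positions (no move available) are L. From any other position, the mover wins iff some move reaches an L.
Every edge goes from a vertex to one that appears earlier in the order C, J, B, E, H, A, D, F, I, G, so processing vertices in that order labels each vertex after all of its successors.
C: no outgoing edge → L
J: no outgoing edge → L
B: can move to J, which is L ⇒ W
E: can move to J, which is L ⇒ W
H: can move to C, which is L ⇒ W
A: can move to J, which is L ⇒ W
D: can move to J, which is L ⇒ W
F: moves to D(W), B(W); every one is W ⇒ L
I: can move to F, which is L ⇒ W
G: can move to C, which is L ⇒ W
Reading off the rows marked L gives the requested list; there are 3 such vertices.

C, F, J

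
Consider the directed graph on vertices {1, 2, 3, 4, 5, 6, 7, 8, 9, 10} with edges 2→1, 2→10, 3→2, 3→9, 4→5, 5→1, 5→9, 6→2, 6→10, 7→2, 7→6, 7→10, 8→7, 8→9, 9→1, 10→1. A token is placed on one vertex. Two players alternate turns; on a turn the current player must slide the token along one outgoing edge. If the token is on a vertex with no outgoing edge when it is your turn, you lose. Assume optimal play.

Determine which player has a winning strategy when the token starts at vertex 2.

Positions with no move are L. A position that does have a move is losing for the player to move precisely when every available move leads to a winning position for the opponent. Fill in the labels:
Every edge goes from a vertex to one that appears earlier in the order 1, 9, 10, 2, 5, 6, 7, 3, 4, 8, so processing vertices in that order labels each vertex after all of its successors.
1: no outgoing edge → L
9: →1(L), so W
10: →1(L), so W
2: →1(L), so W
5: →1(L), so W
6: →2(W), 10(W) — all W, so L
7: →6(L), so W
3: →2(W), 9(W) — all W, so L
4: →5(W) only, which is W, so L
8: →7(W), 9(W) — all W, so L
The starting position 2 is W: the player to move should move to 1, handing over an L position.

The first player wins.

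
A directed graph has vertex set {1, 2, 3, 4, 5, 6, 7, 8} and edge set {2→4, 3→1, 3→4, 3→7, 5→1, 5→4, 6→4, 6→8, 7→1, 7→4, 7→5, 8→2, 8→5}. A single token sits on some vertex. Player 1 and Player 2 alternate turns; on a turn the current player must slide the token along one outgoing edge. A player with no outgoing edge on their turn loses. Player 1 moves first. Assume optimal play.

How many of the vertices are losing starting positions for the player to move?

Use the standard recursion: the mover loses at a terminal position; elsewhere, the mover wins exactly when some move hands the opponent an L position.
Every edge goes from a vertex to one that appears earlier in the order 1, 4, 5, 7, 2, 8, 3, 6, so processing vertices in that order labels each vertex after all of its successors.
1: no outgoing edge → L
4: no outgoing edge → L
5: can move to 4, which is L ⇒ W
7: can move to 4, which is L ⇒ W
2: can move to 4, which is L ⇒ W
8: moves to 2(W), 5(W); every one is W ⇒ L
3: can move to 4, which is L ⇒ W
6: can move to 8, which is L ⇒ W
The L vertices are 1, 4, 8; that is 3 in all.

3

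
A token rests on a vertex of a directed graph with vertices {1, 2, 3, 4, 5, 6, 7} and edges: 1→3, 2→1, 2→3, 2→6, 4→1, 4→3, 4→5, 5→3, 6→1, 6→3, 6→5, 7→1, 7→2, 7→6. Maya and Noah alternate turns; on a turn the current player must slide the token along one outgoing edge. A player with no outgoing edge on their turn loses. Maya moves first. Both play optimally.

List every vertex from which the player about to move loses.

Classify positions by backward induction: terminal positions (no move available) are L. From any other position, the mover wins iff some move reaches an L.
Every edge goes from a vertex to one that appears earlier in the order 3, 1, 5, 4, 6, 2, 7, so processing vertices in that order labels each vertex after all of its successors.
3: no outgoing edge → L
1: →3(L), so W
5: →3(L), so W
4: →3(L), so W
6: →3(L), so W
2: →3(L), so W
7: →2(W), 6(W), 1(W) — all W, so L
The losing starting vertices are exactly the entries labelled L in this table (2 of them).

3, 7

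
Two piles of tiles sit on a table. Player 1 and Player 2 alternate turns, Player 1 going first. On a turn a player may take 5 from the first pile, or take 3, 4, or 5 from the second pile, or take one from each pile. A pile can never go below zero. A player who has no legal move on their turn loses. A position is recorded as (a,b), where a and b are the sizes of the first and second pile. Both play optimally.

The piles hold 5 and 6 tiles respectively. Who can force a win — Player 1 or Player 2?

Classify positions by backward induction: terminal positions (no move available) are L. From any other position, the mover wins iff some move reaches an L.
No move ever increases a pile, so every position that can arise here has a ≤ 5 and b ≤ 6; it is enough to label the cells with 0 ≤ a ≤ 5 and 0 ≤ b ≤ 6.
Every move lowers a or b (never raises either), so fill the grid row by row in increasing a, and left to right within a row: each cell's successors are then already labelled.
      b=0  b=1  b=2  b=3  b=4  b=5  b=6
a=0:    L    L    L    W    W    W    W
a=1:    L    W    W    W    W    W    L
a=2:    L    W    L    W    W    W    W
a=3:    L    W    L    W    W    W    W
a=4:    L    W    L    W    W    W    W
a=5:    W    W    W    W    L    L    L
Cells with no legal move (terminal, hence L): (0,0), (0,1), (0,2), (1,0), (2,0), (3,0), (4,0).
The remaining L cells, each justified by listing all of its moves:
(1,6): moves to (1,3)(W), (1,2)(W), (1,1)(W), (0,5)(W); every one is W ⇒ L
(2,2): the only move is to (1,1)(W), a W ⇒ L
(3,2): the only move is to (2,1)(W), a W ⇒ L
(4,2): the only move is to (3,1)(W), a W ⇒ L
(5,4): moves to (0,4)(W), (5,1)(W), (5,0)(W), (4,3)(W); every one is W ⇒ L
(5,5): moves to (0,5)(W), (5,2)(W), (5,1)(W), (5,0)(W), (4,4)(W); every one is W ⇒ L
(5,6): moves to (0,6)(W), (5,3)(W), (5,2)(W), (5,1)(W), (4,5)(W); every one is W ⇒ L
Every other cell has at least one move into one of the L cells above, so it is W.
The starting position (5,6) is L: whatever Player 1 does, the opponent receives a W position.

Player 2 wins.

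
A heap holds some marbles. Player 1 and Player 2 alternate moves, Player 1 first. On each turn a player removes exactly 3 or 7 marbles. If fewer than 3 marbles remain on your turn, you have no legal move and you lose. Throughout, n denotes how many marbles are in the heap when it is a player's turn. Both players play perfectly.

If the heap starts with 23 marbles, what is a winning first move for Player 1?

Use the standard recursion: the mover loses at a terminal position; elsewhere, the mover wins exactly when some move hands the opponent an L position.
n=0: no move → L
n=1: no move → L
n=2: no move → L
n=3: reaches L-position 0 → W
n=4: reaches L-position 1 → W
n=5: reaches L-position 2 → W
n=6: only reaches 3(W), which is W → L
n=7: reaches L-position 0 → W
n=8: reaches L-position 1 → W
n=9: reaches L-position 6 → W
n=10: only reaches 7(W), 3(W), all W → L
n=11: only reaches 8(W), 4(W), all W → L
n=12: only reaches 9(W), 5(W), all W → L
n=13: reaches L-position 10 → W
n=14: reaches L-position 11 → W
n=15: reaches L-position 12 → W
n=16: only reaches 13(W), 9(W), all W → L
n=17: reaches L-position 10 → W
n=18: reaches L-position 11 → W
n=19: reaches L-position 16 → W
n=20: only reaches 17(W), 13(W), all W → L
n=21: only reaches 18(W), 14(W), all W → L
n=22: only reaches 19(W), 15(W), all W → L
n=23: reaches L-position 20 → W
From 23, the L positions reachable in one move are: 20, 16. Any move reaching one of these is winning.

Remove 3, leaving 20.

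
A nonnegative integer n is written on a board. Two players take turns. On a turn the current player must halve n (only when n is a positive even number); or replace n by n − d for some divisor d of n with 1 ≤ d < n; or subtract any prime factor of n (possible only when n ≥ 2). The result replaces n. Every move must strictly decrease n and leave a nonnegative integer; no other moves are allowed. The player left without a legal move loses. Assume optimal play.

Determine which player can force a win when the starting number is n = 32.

Positions with no move are L. A position that does have a move is losing for the player to move precisely when every available move leads to a winning position for the opponent. Fill in the labels:
n=0: no move → L
n=1: no move → L
n=2: can move to 0, which is L ⇒ W
n=3: can move to 0, which is L ⇒ W
n=4: moves to 2(W), 3(W); every one is W ⇒ L
n=5: can move to 0, which is L ⇒ W
n=6: can move to 4, which is L ⇒ W
n=7: can move to 0, which is L ⇒ W
n=8: can move to 4, which is L ⇒ W
n=9: moves to 6(W), 8(W); every one is W ⇒ L
n=10: can move to 9, which is L ⇒ W
n=11: can move to 0, which is L ⇒ W
n=12: can move to 9, which is L ⇒ W
n=13: can move to 0, which is L ⇒ W
n=14: moves to 7(W), 12(W), 13(W); every one is W ⇒ L
n=15: can move to 14, which is L ⇒ W
n=16: can move to 14, which is L ⇒ W
n=17: can move to 0, which is L ⇒ W
n=18: can move to 9, which is L ⇒ W
n=19: can move to 0, which is L ⇒ W
n=20: moves to 10(W), 15(W), 16(W), 18(W), 19(W); every one is W ⇒ L
n=21: can move to 14, which is L ⇒ W
n=22: can move to 20, which is L ⇒ W
n=23: can move to 0, which is L ⇒ W
n=24: can move to 20, which is L ⇒ W
n=25: can move to 20, which is L ⇒ W
n=26: moves to 13(W), 24(W), 25(W); every one is W ⇒ L
n=27: can move to 26, which is L ⇒ W
n=28: can move to 14, which is L ⇒ W
n=29: can move to 0, which is L ⇒ W
n=30: can move to 20, which is L ⇒ W
n=31: can move to 0, which is L ⇒ W
n=32: moves to 16(W), 24(W), 28(W), 30(W), 31(W); every one is W ⇒ L
The starting position 32 is L: whatever the player to move does, the opponent receives a W position.

The second player wins.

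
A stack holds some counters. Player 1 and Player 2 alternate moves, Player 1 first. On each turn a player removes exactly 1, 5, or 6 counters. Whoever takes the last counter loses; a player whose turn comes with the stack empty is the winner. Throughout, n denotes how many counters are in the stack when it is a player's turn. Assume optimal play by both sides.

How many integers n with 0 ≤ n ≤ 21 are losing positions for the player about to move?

6

Work bottom-up. With no move the player to move wins. Otherwise the position is W if at least one move leads to an L position for the opponent, and L if every move leads to a W.
n=0: no move; the opponent has just taken the last counter and therefore loses → W
n=1: only reaches 0(W), which is W → L
n=2: reaches L-position 1 → W
n=3: only reaches 2(W), which is W → L
n=4: reaches L-position 3 → W
n=5: only reaches 4(W), 0(W), all W → L
n=6: reaches L-position 5 → W
n=7: reaches L-position 1 → W
n=8: reaches L-position 3 → W
n=9: reaches L-position 3 → W
n=10: reaches L-position 5 → W
n=11: reaches L-position 5 → W
n=12: only reaches 11(W), 7(W), 6(W), all W → L
n=13: reaches L-position 12 → W
n=14: only reaches 13(W), 9(W), 8(W), all W → L
n=15: reaches L-position 14 → W
n=16: only reaches 15(W), 11(W), 10(W), all W → L
n=17: reaches L-position 16 → W
n=18: reaches L-position 12 → W
n=19: reaches L-position 14 → W
n=20: reaches L-position 14 → W
n=21: reaches L-position 16 → W
L entries with 0 ≤ n ≤ 21: n = 1, 3, 5, 12, 14, 16; that makes 6.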